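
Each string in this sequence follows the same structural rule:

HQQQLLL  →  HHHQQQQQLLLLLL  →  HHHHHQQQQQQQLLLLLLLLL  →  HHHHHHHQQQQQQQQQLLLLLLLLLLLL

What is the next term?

HHHHHHHHHQQQQQQQQQQQLLLLLLLLLLLLLLL

Term n consists of 2n-1 H's, followed by 2n+1 Q's, followed by 3n L's (n = 1, 2, …).
At n = 5 the blocks have lengths 9, 11, 15.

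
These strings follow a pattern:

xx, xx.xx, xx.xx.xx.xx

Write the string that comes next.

xx.xx.xx.xx.xx.xx.xx.xx

Each string is two copies of the previous one joined by '.'.
So the next term is two copies of xx.xx.xx.xx with '.' between the halves.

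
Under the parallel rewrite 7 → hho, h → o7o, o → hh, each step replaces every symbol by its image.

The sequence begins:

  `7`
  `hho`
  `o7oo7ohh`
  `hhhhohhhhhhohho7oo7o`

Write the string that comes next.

Replace each of the 20 characters of hhhhohhhhhhohho7oo7o in place — o7o o7o o7o o7o hh o7o o7o o7o o7o o7o o7o hh o7o o7o hh hho hh hh hho hh — and concatenate.

o7oo7oo7oo7ohho7oo7oo7oo7oo7oo7ohho7oo7ohhhhohhhhhhohh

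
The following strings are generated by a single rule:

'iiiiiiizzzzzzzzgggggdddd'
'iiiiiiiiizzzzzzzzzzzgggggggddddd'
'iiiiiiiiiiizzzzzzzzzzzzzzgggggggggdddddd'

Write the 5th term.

iiiiiiiiiiiiiiizzzzzzzzzzzzzzzzzzzzgggggggggggggdddddddd

Term n consists of 2n+1 i's, followed by 3n-1 z's, followed by 2n-1 g's, followed by n+1 d's, where the shown terms are n = 3, 4, 5.
At n = 7 the blocks have lengths 15, 20, 13, 8.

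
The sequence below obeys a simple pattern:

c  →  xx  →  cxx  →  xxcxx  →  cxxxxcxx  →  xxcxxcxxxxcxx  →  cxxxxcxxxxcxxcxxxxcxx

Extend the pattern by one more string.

Each term (from the third on) is the two preceding terms concatenated in order: term 3 = c·xx = cxx.
The next term joins xxcxxcxxxxcxx and cxxxxcxxxxcxxcxxxxcxx.

xxcxxcxxxxcxxcxxxxcxxxxcxxcxxxxcxx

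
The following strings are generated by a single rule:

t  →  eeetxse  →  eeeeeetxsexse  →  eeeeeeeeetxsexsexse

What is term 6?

s(k+1) = eee·s(k)·xse, so each term gains eee as a prefix and xse as a suffix.
From eeeeeeeeetxsexsexse, 2 further steps: eeeeeeeeetxsexsexse → eeeeeeeeeeeetxsexsexsexse → (answer).

eeeeeeeeeeeeeeetxsexsexsexsexse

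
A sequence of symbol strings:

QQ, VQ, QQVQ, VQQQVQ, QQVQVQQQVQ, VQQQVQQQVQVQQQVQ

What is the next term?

This is a Fibonacci-style word recurrence s(k) = s(k−2)·s(k−1): e.g. QQ·VQ = QQVQ.
Continuing: QQVQVQQQVQ · VQQQVQQQVQVQQQVQ gives term 7.

QQVQVQQQVQVQQQVQQQVQVQQQVQ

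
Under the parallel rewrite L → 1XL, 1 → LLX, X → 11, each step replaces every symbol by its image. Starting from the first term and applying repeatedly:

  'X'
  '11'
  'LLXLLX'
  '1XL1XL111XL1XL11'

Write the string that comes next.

Replace each of the 16 characters of 1XL1XL111XL1XL11 in place — LLX 11 1XL LLX 11 1XL LLX LLX LLX 11 1XL LLX 11 1XL LLX LLX — and concatenate.

LLX111XLLLX111XLLLXLLXLLX111XLLLX111XLLLXLLX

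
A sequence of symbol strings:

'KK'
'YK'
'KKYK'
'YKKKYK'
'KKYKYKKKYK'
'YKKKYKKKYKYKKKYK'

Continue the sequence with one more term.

KKYKYKKKYKYKKKYKKKYKYKKKYK

From term 3 onward, concatenate the second-to-last term with the last: KK·YK = KKYK, YK·KKYK = YKKKYK, …
The next term joins KKYKYKKKYK and YKKKYKKKYKYKKKYK.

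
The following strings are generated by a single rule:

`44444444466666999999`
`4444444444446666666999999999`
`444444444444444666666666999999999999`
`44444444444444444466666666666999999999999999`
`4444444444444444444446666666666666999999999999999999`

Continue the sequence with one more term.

Term n consists of 3n+3 4's, followed by 2n+1 6's, followed by 3n 9's, where the shown terms are n = 2, 3, 4, 5, 6.
At n = 7 the blocks have lengths 24, 15, 21.

444444444444444444444444666666666666666999999999999999999999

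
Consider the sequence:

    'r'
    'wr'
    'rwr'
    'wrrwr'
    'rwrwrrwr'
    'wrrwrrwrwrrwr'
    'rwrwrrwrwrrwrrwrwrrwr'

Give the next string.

wrrwrrwrwrrwrrwrwrrwrwrrwrrwrwrrwr

Each term (from the third on) is the two preceding terms concatenated in order: term 3 = r·wr = rwr.
So term 8 is wrrwrrwrwrrwr·rwrwrrwrwrrwrrwrwrrwr.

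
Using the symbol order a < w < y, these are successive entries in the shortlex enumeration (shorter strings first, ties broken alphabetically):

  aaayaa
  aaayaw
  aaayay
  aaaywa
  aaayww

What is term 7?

Stepping forward 2 times from aaayww: aaayww → aaaywy, then the target.

aaayya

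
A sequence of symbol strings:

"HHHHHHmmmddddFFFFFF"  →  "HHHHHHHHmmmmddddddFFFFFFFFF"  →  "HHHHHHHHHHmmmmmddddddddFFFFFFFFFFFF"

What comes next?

Reading off run lengths: H runs 6, 8, 10; m runs 3, 4, 5; d runs 4, 6, 8; F runs 6, 9, 12 — each is linear in n, where the shown terms are n = 2, 3, 4.
At n = 5 the blocks have lengths 12, 6, 10, 15.

HHHHHHHHHHHHmmmmmmddddddddddFFFFFFFFFFFFFFF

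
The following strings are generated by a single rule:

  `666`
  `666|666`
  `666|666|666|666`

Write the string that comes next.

Every step duplicates the string with '|' between the halves.
Doubling 666|666|666|666 with '|' between the halves:

666|666|666|666|666|666|666|666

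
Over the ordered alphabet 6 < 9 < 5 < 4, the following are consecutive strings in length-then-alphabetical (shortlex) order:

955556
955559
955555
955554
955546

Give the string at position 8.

955544

Advancing 3 positions from 955546 through 955546 → 955549 → 955545 reaches term 8.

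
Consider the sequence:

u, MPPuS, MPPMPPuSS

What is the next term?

MPPMPPMPPuSSS

Each term wraps the previous one in MPP on the left and S on the right.
One more step from MPPMPPuSS gives the answer.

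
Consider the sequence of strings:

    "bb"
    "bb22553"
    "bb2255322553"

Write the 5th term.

bb22553225532255322553

The strings grow by a fixed suffix 22553 each time.
From bb2255322553, 2 further steps: bb2255322553 → bb225532255322553 → (answer).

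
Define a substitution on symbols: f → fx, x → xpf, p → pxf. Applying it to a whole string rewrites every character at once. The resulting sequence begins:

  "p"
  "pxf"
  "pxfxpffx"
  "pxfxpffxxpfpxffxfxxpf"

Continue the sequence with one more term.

pxfxpffxxpfpxffxfxxpfxpfpxffxpxfxpffxfxxpffxxpfxpfpxffx

Replace each of the 21 characters of pxfxpffxxpfpxffxfxxpf in place — pxf xpf fx xpf pxf fx fx xpf xpf pxf fx pxf xpf fx fx xpf fx xpf xpf pxf fx — and concatenate.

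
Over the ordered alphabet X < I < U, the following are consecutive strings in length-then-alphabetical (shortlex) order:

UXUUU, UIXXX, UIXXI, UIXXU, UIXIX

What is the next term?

Find the rightmost character of UIXIX below U, bump it to the next letter, and reset everything to its right to X.

UIXII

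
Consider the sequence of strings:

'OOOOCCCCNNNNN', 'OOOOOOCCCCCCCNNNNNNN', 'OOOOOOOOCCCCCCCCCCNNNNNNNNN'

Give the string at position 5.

OOOOOOOOOOOOCCCCCCCCCCCCCCCCNNNNNNNNNNNNN

Each string has the form O^{2n+2} C^{3n+1} N^{2n+3} (n = 1, 2, …).
Setting n = 5 gives 12, 16, 13 characters in each block.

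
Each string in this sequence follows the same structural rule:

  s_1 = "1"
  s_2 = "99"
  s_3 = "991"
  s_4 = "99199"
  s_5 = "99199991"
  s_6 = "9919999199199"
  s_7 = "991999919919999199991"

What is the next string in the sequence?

From term 3 onward, concatenate the last term with the second-to-last: 99·1 = 991, 991·99 = 99199, …
The next term joins 991999919919999199991 and 9919999199199.

9919999199199991999919919999199199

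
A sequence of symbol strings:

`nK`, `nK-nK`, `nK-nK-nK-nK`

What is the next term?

Each string is two copies of the previous one joined by '-'.
One more doubling of nK-nK-nK-nK gives the answer.

nK-nK-nK-nK-nK-nK-nK-nK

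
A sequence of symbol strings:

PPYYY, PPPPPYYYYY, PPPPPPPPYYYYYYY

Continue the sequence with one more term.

PPPPPPPPPPPYYYYYYYYY

The n-th term is 3n-1 P's then 2n+1 Y's (n = 1, 2, …).
Setting n = 4 gives 11, 9 characters in each block.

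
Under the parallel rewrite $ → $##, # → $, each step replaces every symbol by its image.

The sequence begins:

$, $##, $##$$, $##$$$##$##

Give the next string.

$##$$$##$##$##$$$##$$

Apply φ to $##$$$##$## symbol by symbol: $→$##, #→$, #→$, $→$##, $→$##, $→$##, #→$, #→$, $→$##, #→$, #→$; joined: $## $ $ $## $## $## $ $ $## $ $.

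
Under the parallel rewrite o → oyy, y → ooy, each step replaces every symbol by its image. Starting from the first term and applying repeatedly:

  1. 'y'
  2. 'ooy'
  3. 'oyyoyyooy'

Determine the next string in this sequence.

Apply φ to oyyoyyooy symbol by symbol: o→oyy, y→ooy, y→ooy, o→oyy, y→ooy, y→ooy, o→oyy, o→oyy, y→ooy; joined: oyy ooy ooy oyy ooy ooy oyy oyy ooy.

oyyooyooyoyyooyooyoyyoyyooy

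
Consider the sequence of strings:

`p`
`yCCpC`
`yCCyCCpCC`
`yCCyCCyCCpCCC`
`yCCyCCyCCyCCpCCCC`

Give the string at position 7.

Every step adds yCC to the front and C to the end of the previous string.
From yCCyCCyCCyCCpCCCC, 2 further steps: yCCyCCyCCyCCpCCCC → yCCyCCyCCyCCyCCpCCCCC → (answer).

yCCyCCyCCyCCyCCyCCpCCCCCC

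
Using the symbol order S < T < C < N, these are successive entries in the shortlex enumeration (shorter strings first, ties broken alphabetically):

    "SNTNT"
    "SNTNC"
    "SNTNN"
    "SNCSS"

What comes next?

The successor of SNCSS increments the rightmost position that isn't already N and resets every position after it to S.

SNCST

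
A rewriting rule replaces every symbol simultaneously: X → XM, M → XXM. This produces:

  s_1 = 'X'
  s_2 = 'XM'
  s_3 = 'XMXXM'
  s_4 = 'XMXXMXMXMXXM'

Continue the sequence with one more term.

Apply φ to XMXXMXMXMXXM symbol by symbol: X→XM, M→XXM, X→XM, X→XM, M→XXM, X→XM, M→XXM, X→XM, M→XXM, X→XM, X→XM, M→XXM; joined: XM XXM XM XM XXM XM XXM XM XXM XM XM XXM.

XMXXMXMXMXXMXMXXMXMXXMXMXMXXM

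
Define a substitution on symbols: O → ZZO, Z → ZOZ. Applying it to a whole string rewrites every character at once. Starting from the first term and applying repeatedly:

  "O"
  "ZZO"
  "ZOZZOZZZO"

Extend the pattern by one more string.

Rewriting each symbol of ZOZZOZZZO: Z→ZOZ, O→ZZO, Z→ZOZ, Z→ZOZ, O→ZZO, Z→ZOZ, Z→ZOZ, Z→ZOZ, O→ZZO, which concatenates to ZOZ ZZO ZOZ ZOZ ZZO ZOZ ZOZ ZOZ ZZO.

ZOZZZOZOZZOZZZOZOZZOZZOZZZO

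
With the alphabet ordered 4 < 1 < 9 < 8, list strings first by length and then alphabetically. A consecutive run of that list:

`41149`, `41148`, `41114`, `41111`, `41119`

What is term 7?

Stepping forward 2 times from 41119: 41119 → 41118, then the target.

41194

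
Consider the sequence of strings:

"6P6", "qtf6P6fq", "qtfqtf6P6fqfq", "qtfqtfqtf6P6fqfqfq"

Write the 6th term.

qtfqtfqtfqtfqtf6P6fqfqfqfqfq

s(k+1) = qtf·s(k)·fq, so each term gains qtf as a prefix and fq as a suffix.
From qtfqtfqtf6P6fqfqfq, 2 further steps: qtfqtfqtf6P6fqfqfq → qtfqtfqtfqtf6P6fqfqfqfq → (answer).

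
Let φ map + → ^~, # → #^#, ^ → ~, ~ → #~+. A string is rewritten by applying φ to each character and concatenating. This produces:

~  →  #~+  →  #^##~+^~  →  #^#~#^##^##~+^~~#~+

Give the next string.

Rewriting the 19 symbols of #^#~#^##^##~+^~~#~+ one by one yields #^# ~ #^# #~+ #^# ~ #^# #^# ~ #^# #^# #~+ ^~ ~ #~+ #~+ #^# #~+ ^~; concatenated:

#^#~#^##~+#^#~#^##^#~#^##^##~+^~~#~+#~+#^##~+^~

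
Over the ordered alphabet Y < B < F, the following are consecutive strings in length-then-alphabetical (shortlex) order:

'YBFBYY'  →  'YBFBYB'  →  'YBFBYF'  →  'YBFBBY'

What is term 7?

Stepping forward 3 times from YBFBBY: YBFBBY → YBFBBB → YBFBBF, then the target.

YBFBFY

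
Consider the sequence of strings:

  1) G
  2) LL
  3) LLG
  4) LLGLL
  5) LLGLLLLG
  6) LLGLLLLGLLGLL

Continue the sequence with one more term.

LLGLLLLGLLGLLLLGLLLLG

From term 3 onward, concatenate the last term with the second-to-last: LL·G = LLG, LLG·LL = LLGLL, …
The next term joins LLGLLLLGLLGLL and LLGLLLLG.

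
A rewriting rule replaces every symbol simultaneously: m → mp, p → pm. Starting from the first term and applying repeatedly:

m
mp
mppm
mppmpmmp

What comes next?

Apply φ to mppmpmmp symbol by symbol: m→mp, p→pm, p→pm, m→mp, p→pm, m→mp, m→mp, p→pm; joined: mp pm pm mp pm mp mp pm.

mppmpmmppmmpmppm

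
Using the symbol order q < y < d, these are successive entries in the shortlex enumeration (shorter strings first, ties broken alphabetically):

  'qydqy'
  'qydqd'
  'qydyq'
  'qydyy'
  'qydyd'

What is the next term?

qyddq

The successor of qydyd increments the rightmost position that isn't already d and resets every position after it to q.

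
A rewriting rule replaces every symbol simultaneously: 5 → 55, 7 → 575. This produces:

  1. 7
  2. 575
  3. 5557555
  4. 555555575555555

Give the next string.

φ(555555575555555) expands symbol-by-symbol to 55 55 55 55 55 55 55 575 55 55 55 55 55 55 55; joining the 15 pieces gives the next term.

5555555555555557555555555555555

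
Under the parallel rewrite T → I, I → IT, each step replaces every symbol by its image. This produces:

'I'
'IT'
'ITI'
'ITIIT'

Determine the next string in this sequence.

ITIITITI

Rewriting each symbol of ITIIT: I→IT, T→I, I→IT, I→IT, T→I, which concatenates to IT I IT IT I.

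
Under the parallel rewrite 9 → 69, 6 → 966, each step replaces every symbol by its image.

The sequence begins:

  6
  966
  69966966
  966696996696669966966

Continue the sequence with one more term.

Replace each of the 21 characters of 966696996696669966966 in place — 69 966 966 966 69 966 69 69 966 966 69 966 966 966 69 69 966 966 69 966 966 — and concatenate.

6996696696669966696996696669966966966696996696669966966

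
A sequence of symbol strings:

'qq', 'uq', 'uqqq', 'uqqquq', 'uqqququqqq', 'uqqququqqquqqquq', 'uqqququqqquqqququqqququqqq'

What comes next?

uqqququqqquqqququqqququqqquqqququqqquqqquq

Each term (from the third on) is the previous term followed by the one before it: term 3 = uq·qq = uqqq.
Continuing: uqqququqqquqqququqqququqqq · uqqququqqquqqquq gives term 8.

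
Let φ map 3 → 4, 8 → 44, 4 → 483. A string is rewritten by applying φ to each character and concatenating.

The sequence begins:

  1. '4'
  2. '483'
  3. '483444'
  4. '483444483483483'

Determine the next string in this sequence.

φ(483444483483483) expands symbol-by-symbol to 483 44 4 483 483 483 483 44 4 483 44 4 483 44 4; joining the 15 pieces gives the next term.

483444483483483483444483444483444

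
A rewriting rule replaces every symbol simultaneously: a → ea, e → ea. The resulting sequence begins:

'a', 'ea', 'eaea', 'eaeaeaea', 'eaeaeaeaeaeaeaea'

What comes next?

eaeaeaeaeaeaeaeaeaeaeaeaeaeaeaea

Applying the rule to each of the 16 symbols of eaeaeaeaeaeaeaea gives the pieces ea ea ea ea ea ea ea ea ea ea ea ea ea ea ea ea, which concatenate to the answer.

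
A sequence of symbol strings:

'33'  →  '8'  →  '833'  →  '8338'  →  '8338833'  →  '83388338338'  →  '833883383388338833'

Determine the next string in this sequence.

83388338338833883383388338338

Each term (from the third on) is the previous term followed by the one before it: term 3 = 8·33 = 833.
The next term joins 833883383388338833 and 83388338338.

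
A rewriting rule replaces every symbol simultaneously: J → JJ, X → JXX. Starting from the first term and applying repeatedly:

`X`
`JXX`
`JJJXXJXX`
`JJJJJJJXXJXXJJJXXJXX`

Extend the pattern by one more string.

Rewriting the 20 symbols of JJJJJJJXXJXXJJJXXJXX one by one yields JJ JJ JJ JJ JJ JJ JJ JXX JXX JJ JXX JXX JJ JJ JJ JXX JXX JJ JXX JXX; concatenated:

JJJJJJJJJJJJJJJXXJXXJJJXXJXXJJJJJJJXXJXXJJJXXJXX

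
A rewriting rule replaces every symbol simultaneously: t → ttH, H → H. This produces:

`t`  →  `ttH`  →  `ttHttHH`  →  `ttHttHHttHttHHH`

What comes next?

Applying the rule to each of the 15 symbols of ttHttHHttHttHHH gives the pieces ttH ttH H ttH ttH H H ttH ttH H ttH ttH H H H, which concatenate to the answer.

ttHttHHttHttHHHttHttHHttHttHHHH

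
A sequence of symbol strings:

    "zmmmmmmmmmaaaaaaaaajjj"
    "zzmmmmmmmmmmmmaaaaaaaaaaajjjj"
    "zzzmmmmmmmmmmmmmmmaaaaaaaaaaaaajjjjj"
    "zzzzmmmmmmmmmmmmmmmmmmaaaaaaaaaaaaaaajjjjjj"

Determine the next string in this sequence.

Reading off run lengths: z runs 1, 2, 3, 4; m runs 9, 12, 15, 18; a runs 9, 11, 13, 15; j runs 3, 4, 5, 6 — each is linear in n, where the shown terms are n = 3, 4, 5, 6.
At n = 7 the blocks have lengths 5, 21, 17, 7.

zzzzzmmmmmmmmmmmmmmmmmmmmmaaaaaaaaaaaaaaaaajjjjjjj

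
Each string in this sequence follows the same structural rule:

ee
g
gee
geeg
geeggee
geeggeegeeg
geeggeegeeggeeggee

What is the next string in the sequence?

geeggeegeeggeeggeegeeggeegeeg

Each term (from the third on) is the previous term followed by the one before it: term 3 = g·ee = gee.
Continuing: geeggeegeeggeeggee · geeggeegeeg gives term 8.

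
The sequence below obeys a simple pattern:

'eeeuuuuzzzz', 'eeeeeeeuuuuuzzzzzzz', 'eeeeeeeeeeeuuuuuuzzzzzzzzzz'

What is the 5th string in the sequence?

Term n consists of 4n-1 e's, followed by n+3 u's, followed by 3n+1 z's (n = 1, 2, …).
Setting n = 5 gives 19, 8, 16 characters in each block.

eeeeeeeeeeeeeeeeeeeuuuuuuuuzzzzzzzzzzzzzzzz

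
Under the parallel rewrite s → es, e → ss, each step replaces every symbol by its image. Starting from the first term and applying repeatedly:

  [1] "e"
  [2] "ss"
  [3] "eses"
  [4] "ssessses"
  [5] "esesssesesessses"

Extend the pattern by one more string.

Replace each of the 16 characters of esesssesesessses in place — ss es ss es es es ss es ss es ss es es es ss es — and concatenate.

ssesssesesesssesssesssesesessses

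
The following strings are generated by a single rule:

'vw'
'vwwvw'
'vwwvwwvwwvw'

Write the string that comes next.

Every step duplicates the string with 'w' between the halves.
One more doubling of vwwvwwvwwvw gives the answer.

vwwvwwvwwvwwvwwvwwvwwvw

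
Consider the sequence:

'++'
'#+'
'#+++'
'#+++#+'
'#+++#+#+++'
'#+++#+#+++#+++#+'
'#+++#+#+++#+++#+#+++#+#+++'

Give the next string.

From term 3 onward, concatenate the last term with the second-to-last: #+·++ = #+++, #+++·#+ = #+++#+, …
So term 8 is #+++#+#+++#+++#+#+++#+#+++·#+++#+#+++#+++#+.

#+++#+#+++#+++#+#+++#+#+++#+++#+#+++#+++#+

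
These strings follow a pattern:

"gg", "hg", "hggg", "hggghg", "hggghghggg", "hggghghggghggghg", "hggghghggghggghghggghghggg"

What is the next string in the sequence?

hggghghggghggghghggghghggghggghghggghggghg

Each term (from the third on) is the previous term followed by the one before it: term 3 = hg·gg = hggg.
The next term joins hggghghggghggghghggghghggg and hggghghggghggghg.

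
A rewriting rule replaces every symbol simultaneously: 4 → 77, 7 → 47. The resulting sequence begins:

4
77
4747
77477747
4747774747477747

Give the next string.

φ(4747774747477747) expands symbol-by-symbol to 77 47 77 47 47 47 77 47 77 47 77 47 47 47 77 47; joining the 16 pieces gives the next term.

77477747474777477747774747477747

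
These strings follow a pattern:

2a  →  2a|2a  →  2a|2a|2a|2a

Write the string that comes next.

2a|2a|2a|2a|2a|2a|2a|2a

Each string is two copies of the previous one joined by '|'.
So the next term is two copies of 2a|2a|2a|2a with '|' between the halves.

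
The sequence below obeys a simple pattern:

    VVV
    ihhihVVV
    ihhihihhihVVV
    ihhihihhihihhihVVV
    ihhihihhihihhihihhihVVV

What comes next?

Every step adds ihhih at the front: s(k+1) = ihhih·s(k).
Applying this once more to ihhihihhihihhihihhihVVV:

ihhihihhihihhihihhihihhihVVV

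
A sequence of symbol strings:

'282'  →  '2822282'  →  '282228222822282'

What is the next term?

Every step duplicates the string with '2' between the halves.
One more doubling of 282228222822282 gives the answer.

2822282228222822282228222822282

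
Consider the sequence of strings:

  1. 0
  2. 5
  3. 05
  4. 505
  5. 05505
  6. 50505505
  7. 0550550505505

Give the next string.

505055050550550505505

This is a Fibonacci-style word recurrence s(k) = s(k−2)·s(k−1): e.g. 0·5 = 05.
Continuing: 50505505 · 0550550505505 gives term 8.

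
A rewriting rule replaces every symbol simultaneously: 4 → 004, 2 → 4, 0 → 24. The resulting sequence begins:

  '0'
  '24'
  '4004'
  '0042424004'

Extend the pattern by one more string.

Expanding 0042424004: 0→24, 0→24, 4→004, 2→4, 4→004, 2→4, 4→004, 0→24, 0→24, 4→004. Concatenated: 24 24 004 4 004 4 004 24 24 004.

2424004400440042424004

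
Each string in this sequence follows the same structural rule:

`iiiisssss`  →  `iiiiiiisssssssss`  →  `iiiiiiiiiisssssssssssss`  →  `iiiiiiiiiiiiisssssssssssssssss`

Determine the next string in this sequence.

iiiiiiiiiiiiiiiisssssssssssssssssssss

The n-th term is 3n+1 i's then 4n+1 s's (n = 1, 2, …).
For the next term, n = 5, so the run lengths are 16, 21.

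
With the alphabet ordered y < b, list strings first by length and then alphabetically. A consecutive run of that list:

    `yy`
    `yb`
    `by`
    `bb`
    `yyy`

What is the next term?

yyb

Treat yyy as a base-2 numeral over the given alphabet and add one, carrying through any trailing b's.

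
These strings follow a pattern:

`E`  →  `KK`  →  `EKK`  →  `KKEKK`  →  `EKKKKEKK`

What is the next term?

Each term (from the third on) is the two preceding terms concatenated in order: term 3 = E·KK = EKK.
Continuing: KKEKK · EKKKKEKK gives term 6.

KKEKKEKKKKEKK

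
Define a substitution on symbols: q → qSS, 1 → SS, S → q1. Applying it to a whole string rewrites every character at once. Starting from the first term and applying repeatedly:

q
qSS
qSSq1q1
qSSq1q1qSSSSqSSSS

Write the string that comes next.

Rewriting the 17 symbols of qSSq1q1qSSSSqSSSS one by one yields qSS q1 q1 qSS SS qSS SS qSS q1 q1 q1 q1 qSS q1 q1 q1 q1; concatenated:

qSSq1q1qSSSSqSSSSqSSq1q1q1q1qSSq1q1q1q1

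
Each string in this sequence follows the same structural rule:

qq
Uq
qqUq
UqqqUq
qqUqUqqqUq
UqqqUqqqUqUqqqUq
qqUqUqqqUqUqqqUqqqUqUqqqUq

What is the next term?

UqqqUqqqUqUqqqUqqqUqUqqqUqUqqqUqqqUqUqqqUq

Each term (from the third on) is the two preceding terms concatenated in order: term 3 = qq·Uq = qqUq.
The next term joins UqqqUqqqUqUqqqUq and qqUqUqqqUqUqqqUqqqUqUqqqUq.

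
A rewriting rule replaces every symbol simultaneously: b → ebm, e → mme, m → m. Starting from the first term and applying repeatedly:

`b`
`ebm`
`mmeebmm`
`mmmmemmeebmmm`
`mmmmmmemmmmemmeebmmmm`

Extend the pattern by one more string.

mmmmmmmmemmmmmmemmmmemmeebmmmmm

Applying the rule to each of the 21 symbols of mmmmmmemmmmemmeebmmmm gives the pieces m m m m m m mme m m m m mme m m mme mme ebm m m m m, which concatenate to the answer.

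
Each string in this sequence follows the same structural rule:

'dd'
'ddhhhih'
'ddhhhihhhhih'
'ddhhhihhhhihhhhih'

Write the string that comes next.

Every step adds hhhih to the end: s(k+1) = s(k)·hhhih.
One more step from ddhhhihhhhihhhhih gives the answer.

ddhhhihhhhihhhhihhhhih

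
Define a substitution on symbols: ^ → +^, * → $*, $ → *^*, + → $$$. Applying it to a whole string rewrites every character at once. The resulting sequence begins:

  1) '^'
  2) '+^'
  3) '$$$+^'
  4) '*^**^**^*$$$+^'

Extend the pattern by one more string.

$*+^$*$*+^$*$*+^$**^**^**^*$$$+^

φ(*^**^**^*$$$+^) expands symbol-by-symbol to $* +^ $* $* +^ $* $* +^ $* *^* *^* *^* $$$ +^; joining the 14 pieces gives the next term.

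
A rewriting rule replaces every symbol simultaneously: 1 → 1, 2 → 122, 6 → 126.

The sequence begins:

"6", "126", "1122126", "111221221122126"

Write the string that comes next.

Rewriting the 15 symbols of 111221221122126 one by one yields 1 1 1 122 122 1 122 122 1 1 122 122 1 122 126; concatenated:

1111221221122122111221221122126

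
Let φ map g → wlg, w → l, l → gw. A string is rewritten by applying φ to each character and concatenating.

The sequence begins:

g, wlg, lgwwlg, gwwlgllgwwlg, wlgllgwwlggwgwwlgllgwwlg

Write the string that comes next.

Rewriting the 24 symbols of wlgllgwwlggwgwwlgllgwwlg one by one yields l gw wlg gw gw wlg l l gw wlg wlg l wlg l l gw wlg gw gw wlg l l gw wlg; concatenated:

lgwwlggwgwwlgllgwwlgwlglwlgllgwwlggwgwwlgllgwwlg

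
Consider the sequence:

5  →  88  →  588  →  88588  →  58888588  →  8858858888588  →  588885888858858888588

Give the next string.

8858858888588588885888858858888588

From term 3 onward, concatenate the second-to-last term with the last: 5·88 = 588, 88·588 = 88588, …
The next term joins 8858858888588 and 588885888858858888588.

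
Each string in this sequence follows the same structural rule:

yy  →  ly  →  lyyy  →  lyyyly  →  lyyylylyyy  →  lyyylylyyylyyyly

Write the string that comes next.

From term 3 onward, concatenate the last term with the second-to-last: ly·yy = lyyy, lyyy·ly = lyyyly, …
Continuing: lyyylylyyylyyyly · lyyylylyyy gives term 7.

lyyylylyyylyyylylyyylylyyy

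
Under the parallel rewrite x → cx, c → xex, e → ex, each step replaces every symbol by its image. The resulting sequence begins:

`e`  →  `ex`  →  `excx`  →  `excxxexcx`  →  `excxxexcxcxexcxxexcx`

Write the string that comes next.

excxxexcxcxexcxxexcxxexcxexcxxexcxcxexcxxexcx

φ(excxxexcxcxexcxxexcx) expands symbol-by-symbol to ex cx xex cx cx ex cx xex cx xex cx ex cx xex cx cx ex cx xex cx; joining the 20 pieces gives the next term.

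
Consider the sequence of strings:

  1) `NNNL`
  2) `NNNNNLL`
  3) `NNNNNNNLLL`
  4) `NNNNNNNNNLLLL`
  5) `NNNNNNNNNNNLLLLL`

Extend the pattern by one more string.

Reading off run lengths: N runs 3, 5, 7, 9, 11; L runs 1, 2, 3, 4, 5 — each is linear in n (n = 1, 2, …).
For the next term, n = 6, so the run lengths are 13, 6.

NNNNNNNNNNNNNLLLLLL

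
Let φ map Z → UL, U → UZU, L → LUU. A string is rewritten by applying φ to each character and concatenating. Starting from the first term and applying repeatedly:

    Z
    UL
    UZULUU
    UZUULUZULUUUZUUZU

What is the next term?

UZUULUZUUZULUUUZUULUZULUUUZUUZUUZUULUZUUZUULUZU

Applying the rule to each of the 17 symbols of UZUULUZULUUUZUUZU gives the pieces UZU UL UZU UZU LUU UZU UL UZU LUU UZU UZU UZU UL UZU UZU UL UZU, which concatenate to the answer.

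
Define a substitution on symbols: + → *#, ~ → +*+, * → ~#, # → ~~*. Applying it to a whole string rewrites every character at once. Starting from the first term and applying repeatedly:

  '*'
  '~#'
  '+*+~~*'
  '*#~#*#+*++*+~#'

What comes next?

Rewriting the 14 symbols of *#~#*#+*++*+~# one by one yields ~# ~~* +*+ ~~* ~# ~~* *# ~# *# *# ~# *# +*+ ~~*; concatenated:

~#~~*+*+~~*~#~~**#~#*#*#~#*#+*+~~*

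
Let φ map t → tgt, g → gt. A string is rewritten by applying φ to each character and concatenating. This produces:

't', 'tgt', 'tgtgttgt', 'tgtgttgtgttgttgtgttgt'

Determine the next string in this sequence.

Applying the rule to each of the 21 symbols of tgtgttgtgttgttgtgttgt gives the pieces tgt gt tgt gt tgt tgt gt tgt gt tgt tgt gt tgt tgt gt tgt gt tgt tgt gt tgt, which concatenate to the answer.

tgtgttgtgttgttgtgttgtgttgttgtgttgttgtgttgtgttgttgtgttgt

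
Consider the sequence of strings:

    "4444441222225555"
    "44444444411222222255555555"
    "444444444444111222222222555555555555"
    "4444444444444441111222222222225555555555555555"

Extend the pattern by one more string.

44444444444444444411111222222222222255555555555555555555

Term n consists of 3n+3 4's, followed by n 1's, followed by 2n+3 2's, followed by 4n 5's (n = 1, 2, …).
For the next term, n = 5, so the run lengths are 18, 5, 13, 20.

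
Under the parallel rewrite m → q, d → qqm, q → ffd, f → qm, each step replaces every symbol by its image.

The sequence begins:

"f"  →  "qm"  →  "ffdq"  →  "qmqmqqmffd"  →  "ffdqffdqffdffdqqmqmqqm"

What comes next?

Rewriting the 22 symbols of ffdqffdqffdffdqqmqmqqm one by one yields qm qm qqm ffd qm qm qqm ffd qm qm qqm qm qm qqm ffd ffd q ffd q ffd ffd q; concatenated:

qmqmqqmffdqmqmqqmffdqmqmqqmqmqmqqmffdffdqffdqffdffdq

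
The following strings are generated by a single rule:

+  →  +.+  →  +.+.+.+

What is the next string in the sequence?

+.+.+.+.+.+.+.+

Every step duplicates the string with '.' between the halves.
So the next term is two copies of +.+.+.+ with '.' between the halves.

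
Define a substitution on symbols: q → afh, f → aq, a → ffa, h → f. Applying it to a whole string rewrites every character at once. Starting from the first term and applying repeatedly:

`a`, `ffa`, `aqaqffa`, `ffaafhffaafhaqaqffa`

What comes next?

φ(ffaafhffaafhaqaqffa) expands symbol-by-symbol to aq aq ffa ffa aq f aq aq ffa ffa aq f ffa afh ffa afh aq aq ffa; joining the 19 pieces gives the next term.

aqaqffaffaaqfaqaqffaffaaqfffaafhffaafhaqaqffa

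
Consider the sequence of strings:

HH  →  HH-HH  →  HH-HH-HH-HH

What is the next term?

s(k+1) = s(k)·-·s(k) — each term doubles the last with '-' between the halves.
Doubling HH-HH-HH-HH with '-' between the halves:

HH-HH-HH-HH-HH-HH-HH-HH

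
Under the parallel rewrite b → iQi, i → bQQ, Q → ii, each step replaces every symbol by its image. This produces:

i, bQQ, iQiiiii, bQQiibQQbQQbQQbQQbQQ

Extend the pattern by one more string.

iQiiiiibQQbQQiQiiiiiiQiiiiiiQiiiiiiQiiiiiiQiiiii

Applying the rule to each of the 20 symbols of bQQiibQQbQQbQQbQQbQQ gives the pieces iQi ii ii bQQ bQQ iQi ii ii iQi ii ii iQi ii ii iQi ii ii iQi ii ii, which concatenate to the answer.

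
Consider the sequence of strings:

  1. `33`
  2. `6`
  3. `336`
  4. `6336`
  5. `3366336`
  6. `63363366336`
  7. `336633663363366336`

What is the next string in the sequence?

63363366336336633663363366336

From term 3 onward, concatenate the second-to-last term with the last: 33·6 = 336, 6·336 = 6336, …
Continuing: 63363366336 · 336633663363366336 gives term 8.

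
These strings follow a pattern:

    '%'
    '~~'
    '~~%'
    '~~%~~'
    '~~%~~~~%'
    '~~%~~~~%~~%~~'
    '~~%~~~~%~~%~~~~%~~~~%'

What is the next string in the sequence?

~~%~~~~%~~%~~~~%~~~~%~~%~~~~%~~%~~

From term 3 onward, concatenate the last term with the second-to-last: ~~·% = ~~%, ~~%·~~ = ~~%~~, …
Continuing: ~~%~~~~%~~%~~~~%~~~~% · ~~%~~~~%~~%~~ gives term 8.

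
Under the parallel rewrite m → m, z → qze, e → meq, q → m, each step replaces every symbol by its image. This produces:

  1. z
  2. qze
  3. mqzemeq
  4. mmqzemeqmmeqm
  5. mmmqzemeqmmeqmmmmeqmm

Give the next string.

Rewriting the 21 symbols of mmmqzemeqmmeqmmmmeqmm one by one yields m m m m qze meq m meq m m m meq m m m m m meq m m m; concatenated:

mmmmqzemeqmmeqmmmmeqmmmmmmeqmmm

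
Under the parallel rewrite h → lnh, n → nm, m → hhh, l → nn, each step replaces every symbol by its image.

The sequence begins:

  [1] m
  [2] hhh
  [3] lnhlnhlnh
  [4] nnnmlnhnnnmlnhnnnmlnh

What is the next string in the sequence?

nmnmnmhhhnnnmlnhnmnmnmhhhnnnmlnhnmnmnmhhhnnnmlnh

Replace each of the 21 characters of nnnmlnhnnnmlnhnnnmlnh in place — nm nm nm hhh nn nm lnh nm nm nm hhh nn nm lnh nm nm nm hhh nn nm lnh — and concatenate.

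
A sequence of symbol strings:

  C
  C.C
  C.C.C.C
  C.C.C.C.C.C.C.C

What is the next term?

Each string is two copies of the previous one joined by '.'.
One more doubling of C.C.C.C.C.C.C.C gives the answer.

C.C.C.C.C.C.C.C.C.C.C.C.C.C.C.C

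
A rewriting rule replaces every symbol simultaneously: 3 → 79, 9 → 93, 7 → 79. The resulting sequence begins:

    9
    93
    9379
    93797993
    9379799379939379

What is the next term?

Rewriting the 16 symbols of 9379799379939379 one by one yields 93 79 79 93 79 93 93 79 79 93 93 79 93 79 79 93; concatenated:

93797993799393797993937993797993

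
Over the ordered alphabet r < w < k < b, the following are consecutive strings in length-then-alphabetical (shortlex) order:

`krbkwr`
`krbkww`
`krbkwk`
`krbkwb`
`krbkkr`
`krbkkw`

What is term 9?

Stepping forward 3 times from krbkkw: krbkkw → krbkkk → krbkkb, then the target.

krbkbr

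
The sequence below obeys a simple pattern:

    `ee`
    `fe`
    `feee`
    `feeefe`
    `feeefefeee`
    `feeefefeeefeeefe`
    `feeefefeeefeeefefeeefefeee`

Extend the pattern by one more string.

This is a Fibonacci-style word recurrence s(k) = s(k−1)·s(k−2): e.g. fe·ee = feee.
So term 8 is feeefefeeefeeefefeeefefeee·feeefefeeefeeefe.

feeefefeeefeeefefeeefefeeefeeefefeeefeeefe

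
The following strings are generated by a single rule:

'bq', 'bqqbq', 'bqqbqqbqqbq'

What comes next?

Every step duplicates the string with 'q' between the halves.
One more doubling of bqqbqqbqqbq gives the answer.

bqqbqqbqqbqqbqqbqqbqqbq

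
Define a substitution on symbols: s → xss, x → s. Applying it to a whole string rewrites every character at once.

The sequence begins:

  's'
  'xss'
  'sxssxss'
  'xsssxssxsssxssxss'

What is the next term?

Rewriting the 17 symbols of xsssxssxsssxssxss one by one yields s xss xss xss s xss xss s xss xss xss s xss xss s xss xss; concatenated:

sxssxssxsssxssxsssxssxssxsssxssxsssxssxss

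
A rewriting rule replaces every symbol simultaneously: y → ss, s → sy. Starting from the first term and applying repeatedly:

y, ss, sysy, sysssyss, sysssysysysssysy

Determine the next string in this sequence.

sysssysysysssysssysssysysysssyss

Applying the rule to each of the 16 symbols of sysssysysysssysy gives the pieces sy ss sy sy sy ss sy ss sy ss sy sy sy ss sy ss, which concatenate to the answer.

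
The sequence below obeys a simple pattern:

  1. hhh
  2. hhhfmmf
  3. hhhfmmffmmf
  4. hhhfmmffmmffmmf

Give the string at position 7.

Each term is the previous one with fmmf appended.
From hhhfmmffmmffmmf, 3 further steps: hhhfmmffmmffmmf → hhhfmmffmmffmmffmmf → hhhfmmffmmffmmffmmffmmf → (answer).

hhhfmmffmmffmmffmmffmmffmmf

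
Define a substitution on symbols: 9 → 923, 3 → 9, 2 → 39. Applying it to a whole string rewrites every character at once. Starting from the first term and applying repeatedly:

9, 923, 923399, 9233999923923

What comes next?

9233999923923923923399923399

Applying the rule to each of the 13 symbols of 9233999923923 gives the pieces 923 39 9 9 923 923 923 923 39 9 923 39 9, which concatenate to the answer.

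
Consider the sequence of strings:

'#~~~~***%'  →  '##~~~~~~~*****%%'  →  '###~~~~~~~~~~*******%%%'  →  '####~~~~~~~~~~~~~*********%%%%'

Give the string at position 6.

######~~~~~~~~~~~~~~~~~~~*************%%%%%%

The n-th term is n #'s then 3n+1 ~'s then 2n+1 *'s then n %'s (n = 1, 2, …).
Setting n = 6 gives 6, 19, 13, 6 characters in each block.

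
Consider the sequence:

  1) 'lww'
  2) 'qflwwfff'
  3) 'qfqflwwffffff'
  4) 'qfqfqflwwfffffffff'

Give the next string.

qfqfqfqflwwffffffffffff

s(k+1) = qf·s(k)·fff, so each term gains qf as a prefix and fff as a suffix.
So the next term is qf·qfqfqflwwfffffffff·fff.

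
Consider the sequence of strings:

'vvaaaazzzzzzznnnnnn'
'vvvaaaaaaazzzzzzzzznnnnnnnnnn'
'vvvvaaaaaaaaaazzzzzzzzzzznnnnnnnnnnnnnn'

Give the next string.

vvvvvaaaaaaaaaaaaazzzzzzzzzzzzznnnnnnnnnnnnnnnnnn

Each string has the form v^{n} a^{3n-2} z^{2n+3} n^{4n-2}, where the shown terms are n = 2, 3, 4.
Setting n = 5 gives 5, 13, 13, 18 characters in each block.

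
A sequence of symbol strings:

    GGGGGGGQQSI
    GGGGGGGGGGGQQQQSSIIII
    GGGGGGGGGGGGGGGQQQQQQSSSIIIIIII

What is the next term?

GGGGGGGGGGGGGGGGGGGQQQQQQQQSSSSIIIIIIIIII

Term n consists of 4n+3 G's, followed by 2n Q's, followed by n S's, followed by 3n-2 I's (n = 1, 2, …).
For the next term, n = 4, so the run lengths are 19, 8, 4, 10.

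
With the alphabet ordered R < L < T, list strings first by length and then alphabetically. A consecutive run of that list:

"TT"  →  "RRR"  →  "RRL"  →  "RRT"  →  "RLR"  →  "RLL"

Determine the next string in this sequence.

Treat RLL as a base-3 numeral over the given alphabet and add one, carrying through any trailing T's.

RLT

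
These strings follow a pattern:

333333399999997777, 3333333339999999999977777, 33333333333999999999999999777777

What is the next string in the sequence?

333333333333399999999999999999997777777

The n-th term is 2n+3 3's then 4n-1 9's then n+2 7's, where the shown terms are n = 2, 3, 4.
At n = 5 the blocks have lengths 13, 19, 7.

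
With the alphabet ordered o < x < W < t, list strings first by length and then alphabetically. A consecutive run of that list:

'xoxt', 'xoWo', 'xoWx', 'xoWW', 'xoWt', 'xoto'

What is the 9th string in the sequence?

Continuing the enumeration 3 steps past xoto: xoto → xotx → xotW → (answer).

xott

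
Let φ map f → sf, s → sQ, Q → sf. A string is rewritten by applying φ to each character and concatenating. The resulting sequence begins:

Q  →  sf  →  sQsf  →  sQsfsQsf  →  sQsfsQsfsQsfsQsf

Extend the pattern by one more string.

sQsfsQsfsQsfsQsfsQsfsQsfsQsfsQsf

Applying the rule to each of the 16 symbols of sQsfsQsfsQsfsQsf gives the pieces sQ sf sQ sf sQ sf sQ sf sQ sf sQ sf sQ sf sQ sf, which concatenate to the answer.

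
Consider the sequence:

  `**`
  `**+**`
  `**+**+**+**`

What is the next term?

Each string is two copies of the previous one joined by '+'.
Doubling **+**+**+** with '+' between the halves:

**+**+**+**+**+**+**+**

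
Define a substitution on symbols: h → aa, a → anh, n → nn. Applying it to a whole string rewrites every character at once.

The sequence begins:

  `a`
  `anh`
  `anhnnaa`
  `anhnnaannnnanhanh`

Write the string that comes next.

φ(anhnnaannnnanhanh) expands symbol-by-symbol to anh nn aa nn nn anh anh nn nn nn nn anh nn aa anh nn aa; joining the 17 pieces gives the next term.

anhnnaannnnanhanhnnnnnnnnanhnnaaanhnnaa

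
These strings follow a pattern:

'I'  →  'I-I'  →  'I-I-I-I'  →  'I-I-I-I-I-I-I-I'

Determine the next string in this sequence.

I-I-I-I-I-I-I-I-I-I-I-I-I-I-I-I

s(k+1) = s(k)·-·s(k) — each term doubles the last with '-' between the halves.
One more doubling of I-I-I-I-I-I-I-I gives the answer.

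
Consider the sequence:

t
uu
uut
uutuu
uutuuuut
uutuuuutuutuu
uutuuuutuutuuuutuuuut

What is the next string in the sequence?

This is a Fibonacci-style word recurrence s(k) = s(k−1)·s(k−2): e.g. uu·t = uut.
Continuing: uutuuuutuutuuuutuuuut · uutuuuutuutuu gives term 8.

uutuuuutuutuuuutuuuutuutuuuutuutuu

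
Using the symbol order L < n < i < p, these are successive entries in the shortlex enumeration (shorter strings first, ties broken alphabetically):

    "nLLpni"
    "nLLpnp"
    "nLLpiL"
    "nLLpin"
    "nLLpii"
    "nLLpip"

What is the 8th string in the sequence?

nLLppn

Stepping forward 2 times from nLLpip: nLLpip → nLLppL, then the target.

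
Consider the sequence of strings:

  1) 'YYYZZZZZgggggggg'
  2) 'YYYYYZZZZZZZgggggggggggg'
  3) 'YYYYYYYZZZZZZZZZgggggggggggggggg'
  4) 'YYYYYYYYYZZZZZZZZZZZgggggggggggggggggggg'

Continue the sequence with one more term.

YYYYYYYYYYYZZZZZZZZZZZZZgggggggggggggggggggggggg

Reading off run lengths: Y runs 3, 5, 7, 9; Z runs 5, 7, 9, 11; g runs 8, 12, 16, 20 — each is linear in n, where the shown terms are n = 2, 3, 4, 5.
For the next term, n = 6, so the run lengths are 11, 13, 24.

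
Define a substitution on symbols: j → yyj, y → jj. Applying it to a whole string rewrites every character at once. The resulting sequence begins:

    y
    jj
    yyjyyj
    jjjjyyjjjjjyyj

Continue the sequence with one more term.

yyjyyjyyjyyjjjjjyyjyyjyyjyyjyyjjjjjyyj

Replace each of the 14 characters of jjjjyyjjjjjyyj in place — yyj yyj yyj yyj jj jj yyj yyj yyj yyj yyj jj jj yyj — and concatenate.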